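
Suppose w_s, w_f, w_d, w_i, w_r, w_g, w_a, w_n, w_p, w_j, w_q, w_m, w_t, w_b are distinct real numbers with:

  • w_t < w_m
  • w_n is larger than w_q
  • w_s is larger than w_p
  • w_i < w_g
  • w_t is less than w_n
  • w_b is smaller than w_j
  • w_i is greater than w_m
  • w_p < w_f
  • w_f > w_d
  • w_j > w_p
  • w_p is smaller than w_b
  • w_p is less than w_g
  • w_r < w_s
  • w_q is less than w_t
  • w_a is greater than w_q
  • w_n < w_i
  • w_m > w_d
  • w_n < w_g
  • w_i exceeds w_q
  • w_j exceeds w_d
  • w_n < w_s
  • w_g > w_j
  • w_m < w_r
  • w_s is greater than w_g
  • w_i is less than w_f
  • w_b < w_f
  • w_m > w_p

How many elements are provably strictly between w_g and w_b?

The relations place w_b below w_g. An element lies strictly between them when it is forced above w_b and also forced below w_g.
Above w_b: {w_j, w_s, w_f}. Below w_g: {w_p, w_q, w_t, w_d, w_n, w_j, w_m, w_i}.
Intersection: {w_j} — 1.

1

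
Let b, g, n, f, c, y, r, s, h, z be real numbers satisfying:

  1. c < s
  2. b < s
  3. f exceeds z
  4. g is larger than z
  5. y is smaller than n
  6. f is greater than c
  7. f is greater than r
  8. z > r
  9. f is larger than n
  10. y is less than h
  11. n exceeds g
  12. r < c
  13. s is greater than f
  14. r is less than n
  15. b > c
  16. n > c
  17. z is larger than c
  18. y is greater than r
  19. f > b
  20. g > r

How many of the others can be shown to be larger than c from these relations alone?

From c the given relations immediately reach z, n, b, f, s.
From those, g — 6 in total.
No other element is forced above c by the given relations, so the count is 6.

6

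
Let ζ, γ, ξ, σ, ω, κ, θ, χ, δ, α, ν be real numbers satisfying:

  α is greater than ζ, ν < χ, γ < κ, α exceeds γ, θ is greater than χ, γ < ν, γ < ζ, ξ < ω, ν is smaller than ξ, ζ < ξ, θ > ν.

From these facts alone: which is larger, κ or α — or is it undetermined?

Following every chain through α: below α we get γ, ζ.
κ is not reached, and no chain runs the other way from κ to α.
So the given relations leave the order of α and κ undetermined.

undetermined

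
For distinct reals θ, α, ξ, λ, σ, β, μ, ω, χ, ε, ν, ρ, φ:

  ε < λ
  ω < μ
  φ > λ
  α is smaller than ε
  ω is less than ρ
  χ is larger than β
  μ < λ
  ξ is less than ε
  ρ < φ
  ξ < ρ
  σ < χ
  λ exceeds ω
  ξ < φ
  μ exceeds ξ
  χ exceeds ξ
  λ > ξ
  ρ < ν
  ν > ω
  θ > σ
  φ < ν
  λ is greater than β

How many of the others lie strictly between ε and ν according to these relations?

2

Chaining upward from ε reaches: λ, φ.
Chaining downward from ν reaches: ξ, β, α, ω, ρ, μ, λ, φ.
Strictly between ε and ν are those in both lists: λ, φ — 2 elements.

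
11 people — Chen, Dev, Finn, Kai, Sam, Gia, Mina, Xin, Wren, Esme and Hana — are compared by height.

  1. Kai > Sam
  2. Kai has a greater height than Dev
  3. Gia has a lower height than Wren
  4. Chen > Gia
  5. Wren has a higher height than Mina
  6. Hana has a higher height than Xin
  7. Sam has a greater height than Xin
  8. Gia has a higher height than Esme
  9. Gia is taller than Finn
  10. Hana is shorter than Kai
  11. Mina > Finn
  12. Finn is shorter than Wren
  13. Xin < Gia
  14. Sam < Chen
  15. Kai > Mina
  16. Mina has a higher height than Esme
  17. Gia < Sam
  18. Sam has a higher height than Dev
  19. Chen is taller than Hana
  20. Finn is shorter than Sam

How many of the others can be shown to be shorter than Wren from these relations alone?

The elements the relations force below Wren are Esme, Xin, Finn, Mina, Gia — no chain reaches any other.
That is 5.

5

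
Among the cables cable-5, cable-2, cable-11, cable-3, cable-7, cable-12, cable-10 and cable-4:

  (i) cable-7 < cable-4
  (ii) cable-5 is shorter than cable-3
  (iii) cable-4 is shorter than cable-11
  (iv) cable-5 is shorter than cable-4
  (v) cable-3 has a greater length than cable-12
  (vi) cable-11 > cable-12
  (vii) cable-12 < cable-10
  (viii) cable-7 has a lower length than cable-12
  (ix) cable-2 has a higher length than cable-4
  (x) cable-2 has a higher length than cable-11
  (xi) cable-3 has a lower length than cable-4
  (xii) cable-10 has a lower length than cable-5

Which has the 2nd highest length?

Piecing the relations together gives one ordering: cable-7 < cable-12 < cable-10 < cable-5 < cable-3 < cable-4 < cable-11 < cable-2.
Counting 2 from the largest end gives cable-11.

cable-11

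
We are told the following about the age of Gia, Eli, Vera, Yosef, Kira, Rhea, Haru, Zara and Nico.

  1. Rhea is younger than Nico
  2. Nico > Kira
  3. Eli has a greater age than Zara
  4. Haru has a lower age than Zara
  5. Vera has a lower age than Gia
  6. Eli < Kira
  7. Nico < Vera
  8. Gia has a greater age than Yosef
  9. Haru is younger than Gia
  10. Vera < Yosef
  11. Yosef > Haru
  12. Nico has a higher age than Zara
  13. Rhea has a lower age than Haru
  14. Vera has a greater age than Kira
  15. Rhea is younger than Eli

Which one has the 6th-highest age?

The consecutive relations fix a unique order: Rhea < Haru < Zara < Eli < Kira < Nico < Vera < Yosef < Gia.
Counting 6 from the largest end gives Eli.

Eli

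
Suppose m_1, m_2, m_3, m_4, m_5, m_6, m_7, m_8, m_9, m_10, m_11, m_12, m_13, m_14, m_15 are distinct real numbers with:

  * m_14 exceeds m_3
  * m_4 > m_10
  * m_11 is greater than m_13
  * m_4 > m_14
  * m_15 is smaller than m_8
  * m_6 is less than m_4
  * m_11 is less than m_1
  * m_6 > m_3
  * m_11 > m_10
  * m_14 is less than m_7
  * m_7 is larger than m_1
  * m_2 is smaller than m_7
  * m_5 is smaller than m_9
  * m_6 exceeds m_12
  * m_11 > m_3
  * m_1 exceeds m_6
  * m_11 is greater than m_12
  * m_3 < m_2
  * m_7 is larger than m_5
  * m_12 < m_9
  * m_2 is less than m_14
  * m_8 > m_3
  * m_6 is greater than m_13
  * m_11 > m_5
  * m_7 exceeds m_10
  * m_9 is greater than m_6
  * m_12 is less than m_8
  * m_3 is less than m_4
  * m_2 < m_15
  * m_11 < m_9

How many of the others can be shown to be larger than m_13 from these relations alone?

The elements the relations force above m_13 are m_6, m_11, m_1, m_9, m_4, m_7 — no chain reaches any other.
That is 6.

6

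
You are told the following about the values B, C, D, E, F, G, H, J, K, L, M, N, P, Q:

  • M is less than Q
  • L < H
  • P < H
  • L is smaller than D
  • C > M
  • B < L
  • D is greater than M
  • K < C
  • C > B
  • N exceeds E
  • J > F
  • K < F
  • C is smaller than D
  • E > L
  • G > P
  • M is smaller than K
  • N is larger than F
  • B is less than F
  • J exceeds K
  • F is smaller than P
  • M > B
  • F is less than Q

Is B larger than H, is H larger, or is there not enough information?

H

Following the relations from B: B < M < K < F < P < H.
So H is larger.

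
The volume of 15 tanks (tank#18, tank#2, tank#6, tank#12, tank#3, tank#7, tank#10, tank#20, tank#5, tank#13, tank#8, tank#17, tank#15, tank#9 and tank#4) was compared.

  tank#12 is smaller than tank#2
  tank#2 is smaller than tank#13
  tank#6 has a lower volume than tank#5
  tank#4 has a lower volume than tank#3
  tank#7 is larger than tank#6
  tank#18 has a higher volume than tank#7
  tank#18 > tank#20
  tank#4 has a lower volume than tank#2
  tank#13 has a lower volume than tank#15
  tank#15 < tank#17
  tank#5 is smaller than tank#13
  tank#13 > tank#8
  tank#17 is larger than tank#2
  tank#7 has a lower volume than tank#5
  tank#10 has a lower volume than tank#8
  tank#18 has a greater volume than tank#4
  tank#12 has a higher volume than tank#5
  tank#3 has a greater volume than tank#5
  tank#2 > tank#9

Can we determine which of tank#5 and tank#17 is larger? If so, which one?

tank#17

tank#5 < tank#12 and tank#12 < tank#2 give tank#5 < tank#2.
With tank#2 < tank#13: tank#5 < tank#12 < tank#2 < tank#13.
Then tank#13 < tank#15 extends the chain to tank#15.
Then tank#15 < tank#17 extends the chain to tank#17.
So tank#17 is larger.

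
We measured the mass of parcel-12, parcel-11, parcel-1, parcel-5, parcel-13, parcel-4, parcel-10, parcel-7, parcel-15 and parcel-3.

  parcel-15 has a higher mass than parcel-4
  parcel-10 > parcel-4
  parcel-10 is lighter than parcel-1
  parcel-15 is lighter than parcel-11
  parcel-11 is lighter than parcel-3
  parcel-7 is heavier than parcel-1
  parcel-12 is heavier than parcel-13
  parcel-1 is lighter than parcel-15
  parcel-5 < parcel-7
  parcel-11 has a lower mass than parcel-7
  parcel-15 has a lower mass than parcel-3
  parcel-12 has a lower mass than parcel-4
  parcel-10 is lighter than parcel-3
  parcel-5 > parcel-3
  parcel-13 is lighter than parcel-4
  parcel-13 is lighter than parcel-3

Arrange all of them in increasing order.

parcel-13 < parcel-12 < parcel-4 < parcel-10 < parcel-1 < parcel-15 < parcel-11 < parcel-3 < parcel-5 < parcel-7

The consecutive links are each given: parcel-13 < parcel-12; parcel-12 < parcel-4; parcel-4 < parcel-10; parcel-10 < parcel-1; parcel-1 < parcel-15; parcel-15 < parcel-11; parcel-11 < parcel-3; parcel-3 < parcel-5; parcel-5 < parcel-7.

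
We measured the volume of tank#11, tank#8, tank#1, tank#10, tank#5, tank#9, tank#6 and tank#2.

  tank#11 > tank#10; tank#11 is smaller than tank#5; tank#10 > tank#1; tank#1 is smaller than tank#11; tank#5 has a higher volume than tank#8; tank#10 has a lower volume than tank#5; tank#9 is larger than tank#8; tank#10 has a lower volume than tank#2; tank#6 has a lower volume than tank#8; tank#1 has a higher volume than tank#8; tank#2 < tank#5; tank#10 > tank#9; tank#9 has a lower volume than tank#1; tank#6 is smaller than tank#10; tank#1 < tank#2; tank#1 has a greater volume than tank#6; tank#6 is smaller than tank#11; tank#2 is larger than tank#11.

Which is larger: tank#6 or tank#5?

Link the given pairs in sequence: tank#6 < tank#8; tank#8 < tank#9; tank#9 < tank#1; tank#1 < tank#10; tank#10 < tank#11; tank#11 < tank#2; tank#2 < tank#5.
Chaining these gives tank#6 < tank#8 < tank#9 < tank#1 < tank#10 < tank#11 < tank#2 < tank#5.
So tank#6 < tank#5; tank#5 is the larger of the two.

tank#5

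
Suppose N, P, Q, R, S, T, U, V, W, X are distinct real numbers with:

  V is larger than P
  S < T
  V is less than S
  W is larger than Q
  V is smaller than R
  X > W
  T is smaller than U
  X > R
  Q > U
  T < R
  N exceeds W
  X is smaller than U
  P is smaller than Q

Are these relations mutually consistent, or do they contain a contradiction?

We have W < X stated directly, yet also X < U < Q < W by chaining the others — so X < W. Contradiction.

inconsistent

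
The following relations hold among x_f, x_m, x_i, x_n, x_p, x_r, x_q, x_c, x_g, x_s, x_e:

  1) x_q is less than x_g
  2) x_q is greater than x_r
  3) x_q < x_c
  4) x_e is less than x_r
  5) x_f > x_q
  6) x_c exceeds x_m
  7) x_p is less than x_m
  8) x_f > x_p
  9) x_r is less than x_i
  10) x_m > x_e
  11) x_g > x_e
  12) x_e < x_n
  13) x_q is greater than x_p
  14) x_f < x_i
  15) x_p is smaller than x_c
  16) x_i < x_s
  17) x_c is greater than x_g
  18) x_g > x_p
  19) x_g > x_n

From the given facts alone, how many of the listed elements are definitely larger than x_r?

From x_r the given relations immediately reach x_q, x_i.
From those, x_f, x_g, x_s, x_c — 6 in total.
Nothing else is reachable above x_r; 6 in all.

6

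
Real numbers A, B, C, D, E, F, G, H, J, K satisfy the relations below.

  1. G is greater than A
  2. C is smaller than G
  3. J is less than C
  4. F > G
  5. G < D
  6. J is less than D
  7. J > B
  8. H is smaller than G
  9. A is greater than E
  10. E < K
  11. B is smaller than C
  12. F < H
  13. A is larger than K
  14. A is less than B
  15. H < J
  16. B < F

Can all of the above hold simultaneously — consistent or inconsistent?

inconsistent

Chaining the given relations yields F < H < J < C < G, so F < G. But one relation states G < F. These cannot both hold.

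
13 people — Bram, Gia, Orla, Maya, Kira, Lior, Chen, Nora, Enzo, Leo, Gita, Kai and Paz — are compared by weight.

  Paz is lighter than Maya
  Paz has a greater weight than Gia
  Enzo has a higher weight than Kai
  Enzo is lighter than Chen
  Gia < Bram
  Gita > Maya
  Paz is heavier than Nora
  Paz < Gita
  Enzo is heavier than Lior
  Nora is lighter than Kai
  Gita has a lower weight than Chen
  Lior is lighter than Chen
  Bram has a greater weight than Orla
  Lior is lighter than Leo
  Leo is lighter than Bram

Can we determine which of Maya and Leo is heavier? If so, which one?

undetermined

Following every chain through Leo: above Leo we get Bram; below Leo we get Lior.
Maya is not reached, and no chain runs the other way from Maya to Leo.
So the given relations leave the order of Leo and Maya undetermined.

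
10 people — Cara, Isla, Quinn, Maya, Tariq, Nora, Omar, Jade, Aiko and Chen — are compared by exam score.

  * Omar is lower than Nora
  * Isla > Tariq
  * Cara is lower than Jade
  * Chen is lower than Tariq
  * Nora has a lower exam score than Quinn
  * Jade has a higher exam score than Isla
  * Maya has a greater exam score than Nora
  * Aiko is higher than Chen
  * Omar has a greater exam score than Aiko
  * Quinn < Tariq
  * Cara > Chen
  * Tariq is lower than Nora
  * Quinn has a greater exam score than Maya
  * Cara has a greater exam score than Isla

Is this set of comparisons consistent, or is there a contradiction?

inconsistent

We have Tariq < Nora stated directly, yet also Nora < Maya < Quinn < Tariq by chaining the others — so Nora < Tariq. Contradiction.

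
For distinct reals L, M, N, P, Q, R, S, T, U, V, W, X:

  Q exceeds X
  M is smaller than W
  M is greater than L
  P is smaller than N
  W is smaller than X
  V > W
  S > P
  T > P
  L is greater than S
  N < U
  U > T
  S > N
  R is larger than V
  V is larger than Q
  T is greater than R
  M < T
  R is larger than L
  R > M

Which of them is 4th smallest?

L

The consecutive relations fix a unique order: P < N < S < L < M < W < X < Q < V < R < T < U.
The 4th smallest is L.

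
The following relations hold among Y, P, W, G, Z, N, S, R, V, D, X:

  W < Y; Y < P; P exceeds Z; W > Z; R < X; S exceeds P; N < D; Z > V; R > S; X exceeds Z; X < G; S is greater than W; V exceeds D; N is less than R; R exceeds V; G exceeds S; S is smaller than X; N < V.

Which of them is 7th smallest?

The consecutive relations fix a unique order: N < D < V < Z < W < Y < P < S < R < X < G.
Counting 7 from the smallest end gives P.

P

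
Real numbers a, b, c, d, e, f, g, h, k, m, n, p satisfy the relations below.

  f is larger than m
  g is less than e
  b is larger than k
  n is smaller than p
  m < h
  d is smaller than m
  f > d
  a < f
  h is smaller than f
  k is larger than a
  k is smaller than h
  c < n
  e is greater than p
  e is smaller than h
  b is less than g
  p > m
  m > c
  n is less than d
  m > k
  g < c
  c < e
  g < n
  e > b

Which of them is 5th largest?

m

Piecing the relations together gives one ordering: a < k < b < g < c < n < d < m < p < e < h < f.
The 5th largest is m.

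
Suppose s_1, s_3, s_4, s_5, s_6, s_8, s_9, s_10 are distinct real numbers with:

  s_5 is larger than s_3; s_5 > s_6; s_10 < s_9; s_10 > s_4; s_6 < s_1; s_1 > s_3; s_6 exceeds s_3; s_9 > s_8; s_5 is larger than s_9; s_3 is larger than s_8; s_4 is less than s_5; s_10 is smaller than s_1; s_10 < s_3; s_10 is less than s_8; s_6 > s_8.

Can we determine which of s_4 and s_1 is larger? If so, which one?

Link the given pairs in sequence: s_4 < s_10; s_10 < s_8; s_8 < s_6; s_6 < s_1.
Chaining these gives s_4 < s_10 < s_8 < s_6 < s_1.
So s_1 is larger.

s_1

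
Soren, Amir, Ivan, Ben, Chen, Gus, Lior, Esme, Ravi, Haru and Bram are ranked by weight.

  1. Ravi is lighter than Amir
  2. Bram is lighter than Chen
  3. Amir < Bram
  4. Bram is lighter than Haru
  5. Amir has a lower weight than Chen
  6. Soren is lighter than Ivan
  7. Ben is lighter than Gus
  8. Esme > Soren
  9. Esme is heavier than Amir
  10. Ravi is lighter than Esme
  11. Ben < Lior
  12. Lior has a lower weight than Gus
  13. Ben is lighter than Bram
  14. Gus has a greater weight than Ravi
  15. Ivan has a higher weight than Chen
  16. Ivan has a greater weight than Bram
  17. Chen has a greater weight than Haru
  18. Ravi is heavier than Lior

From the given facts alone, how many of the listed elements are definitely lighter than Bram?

Directly below Bram: Ben, Amir.
One step further: Ravi (3 so far).
One step further: Lior (4 so far).
Nothing else is reachable below Bram; 4 in all.

4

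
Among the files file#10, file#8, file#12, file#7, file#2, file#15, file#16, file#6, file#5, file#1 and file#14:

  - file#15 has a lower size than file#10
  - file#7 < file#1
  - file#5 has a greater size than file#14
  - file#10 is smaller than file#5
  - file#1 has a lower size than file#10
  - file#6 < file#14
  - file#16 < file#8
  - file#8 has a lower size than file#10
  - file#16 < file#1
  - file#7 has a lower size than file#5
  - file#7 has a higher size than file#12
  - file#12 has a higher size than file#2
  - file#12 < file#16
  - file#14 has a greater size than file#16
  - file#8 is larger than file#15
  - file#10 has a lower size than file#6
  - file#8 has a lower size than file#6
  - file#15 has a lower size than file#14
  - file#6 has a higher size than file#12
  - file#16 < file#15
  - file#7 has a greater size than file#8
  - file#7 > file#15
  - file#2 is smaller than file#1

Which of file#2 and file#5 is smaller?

file#2

file#2 < file#12 < file#16 < file#15 < file#8 < file#7 < file#1 < file#10 < file#6 < file#14 < file#5, by transitivity through file#12, file#16, file#15, file#8, file#7, file#1, file#10, file#6, file#14.
So file#2 < file#5; file#2 is the smaller of the two.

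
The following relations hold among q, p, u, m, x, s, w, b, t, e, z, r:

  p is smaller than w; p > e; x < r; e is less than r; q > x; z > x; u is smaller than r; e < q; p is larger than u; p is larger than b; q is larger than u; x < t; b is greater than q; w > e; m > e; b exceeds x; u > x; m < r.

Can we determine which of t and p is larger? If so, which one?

Following every chain through t: below t we get x.
p is not reached, and no chain runs the other way from p to t.
So the given relations leave the order of t and p undetermined.

undetermined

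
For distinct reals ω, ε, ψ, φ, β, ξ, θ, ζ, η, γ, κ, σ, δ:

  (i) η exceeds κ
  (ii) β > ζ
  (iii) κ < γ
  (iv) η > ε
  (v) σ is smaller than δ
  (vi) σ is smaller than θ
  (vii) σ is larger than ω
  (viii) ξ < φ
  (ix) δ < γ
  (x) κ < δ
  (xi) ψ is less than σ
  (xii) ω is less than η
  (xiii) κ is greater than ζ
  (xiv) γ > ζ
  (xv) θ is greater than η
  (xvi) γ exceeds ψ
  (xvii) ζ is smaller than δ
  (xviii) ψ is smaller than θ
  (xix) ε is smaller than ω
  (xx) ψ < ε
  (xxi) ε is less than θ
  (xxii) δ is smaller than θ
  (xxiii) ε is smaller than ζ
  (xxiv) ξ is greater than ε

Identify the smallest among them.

ψ

Chaining upward from ψ: directly above it, ε, σ, θ, γ; then ξ, ω, ζ, η, δ; then κ, β, φ.
That covers every other element, and nothing is given below ψ, so ψ is the smallest.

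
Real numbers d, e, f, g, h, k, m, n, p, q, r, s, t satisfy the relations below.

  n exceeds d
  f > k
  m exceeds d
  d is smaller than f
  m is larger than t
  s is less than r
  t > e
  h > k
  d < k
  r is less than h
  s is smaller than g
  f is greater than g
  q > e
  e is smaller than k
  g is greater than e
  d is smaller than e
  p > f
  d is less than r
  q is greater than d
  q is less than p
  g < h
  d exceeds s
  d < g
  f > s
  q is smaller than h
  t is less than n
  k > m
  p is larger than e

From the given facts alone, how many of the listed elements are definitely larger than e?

From e the given relations immediately reach t, k, g, q, p.
From those, m, f, n, h — 9 in total.
Nothing else is reachable above e; 9 in all.

9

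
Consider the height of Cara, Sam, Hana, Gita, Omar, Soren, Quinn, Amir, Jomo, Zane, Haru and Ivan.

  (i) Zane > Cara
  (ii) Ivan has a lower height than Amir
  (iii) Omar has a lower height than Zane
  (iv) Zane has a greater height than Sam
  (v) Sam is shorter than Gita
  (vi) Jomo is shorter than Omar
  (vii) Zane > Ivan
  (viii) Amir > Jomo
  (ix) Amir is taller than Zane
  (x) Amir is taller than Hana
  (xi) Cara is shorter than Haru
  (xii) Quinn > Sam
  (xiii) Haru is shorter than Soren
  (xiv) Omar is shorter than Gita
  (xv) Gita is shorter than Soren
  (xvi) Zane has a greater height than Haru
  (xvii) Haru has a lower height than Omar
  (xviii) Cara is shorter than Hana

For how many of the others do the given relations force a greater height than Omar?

Directly above Omar: Gita, Zane.
One step further: Amir, Soren (4 so far).
No other element is forced above Omar by the given relations, so the count is 4.

4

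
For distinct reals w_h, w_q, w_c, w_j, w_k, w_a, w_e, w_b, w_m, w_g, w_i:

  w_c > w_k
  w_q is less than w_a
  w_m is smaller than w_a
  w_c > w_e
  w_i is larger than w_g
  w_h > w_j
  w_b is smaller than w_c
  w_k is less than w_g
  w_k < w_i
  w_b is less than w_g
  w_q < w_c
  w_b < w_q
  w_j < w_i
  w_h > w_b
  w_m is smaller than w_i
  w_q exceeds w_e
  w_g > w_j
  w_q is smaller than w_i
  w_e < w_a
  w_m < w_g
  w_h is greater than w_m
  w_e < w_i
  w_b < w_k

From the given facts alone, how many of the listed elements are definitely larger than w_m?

4

The elements the relations force above w_m are w_g, w_a, w_i, w_h — no chain reaches any other.
That is 4.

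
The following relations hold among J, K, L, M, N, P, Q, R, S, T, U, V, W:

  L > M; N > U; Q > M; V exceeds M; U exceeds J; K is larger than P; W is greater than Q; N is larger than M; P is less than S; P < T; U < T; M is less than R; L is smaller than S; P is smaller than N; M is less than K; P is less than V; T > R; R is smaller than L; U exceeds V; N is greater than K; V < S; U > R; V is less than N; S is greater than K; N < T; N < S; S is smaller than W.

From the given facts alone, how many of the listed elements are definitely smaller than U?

The elements the relations force below U are P, M, R, V, J — no chain reaches any other.
That is 5.

5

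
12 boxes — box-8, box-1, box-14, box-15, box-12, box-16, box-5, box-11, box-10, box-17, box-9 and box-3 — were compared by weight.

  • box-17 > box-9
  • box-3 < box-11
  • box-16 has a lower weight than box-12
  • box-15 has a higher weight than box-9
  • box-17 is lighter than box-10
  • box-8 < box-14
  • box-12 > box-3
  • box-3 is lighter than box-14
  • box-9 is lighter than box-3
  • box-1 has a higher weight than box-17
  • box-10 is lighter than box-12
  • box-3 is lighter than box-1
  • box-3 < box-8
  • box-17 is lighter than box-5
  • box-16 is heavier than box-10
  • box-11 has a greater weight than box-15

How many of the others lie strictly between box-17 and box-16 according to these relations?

The relations place box-17 below box-16. An element lies strictly between them when it is forced above box-17 and also forced below box-16.
Above box-17: {box-5, box-1, box-10, box-12}. Below box-16: {box-9, box-10}.
Intersection: {box-10} — 1.

1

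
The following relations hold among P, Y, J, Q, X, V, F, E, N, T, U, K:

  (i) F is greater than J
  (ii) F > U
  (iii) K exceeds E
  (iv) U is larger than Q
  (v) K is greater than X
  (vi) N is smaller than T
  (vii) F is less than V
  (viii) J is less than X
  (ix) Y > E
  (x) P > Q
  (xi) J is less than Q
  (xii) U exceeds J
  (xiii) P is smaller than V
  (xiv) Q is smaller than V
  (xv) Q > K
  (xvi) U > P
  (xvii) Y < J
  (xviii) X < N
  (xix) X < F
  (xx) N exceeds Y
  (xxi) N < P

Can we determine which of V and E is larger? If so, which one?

V

E < Y < J < X < K < Q < P < U < F < V, by transitivity through Y, J, X, K, Q, P, U, F.
So V is larger.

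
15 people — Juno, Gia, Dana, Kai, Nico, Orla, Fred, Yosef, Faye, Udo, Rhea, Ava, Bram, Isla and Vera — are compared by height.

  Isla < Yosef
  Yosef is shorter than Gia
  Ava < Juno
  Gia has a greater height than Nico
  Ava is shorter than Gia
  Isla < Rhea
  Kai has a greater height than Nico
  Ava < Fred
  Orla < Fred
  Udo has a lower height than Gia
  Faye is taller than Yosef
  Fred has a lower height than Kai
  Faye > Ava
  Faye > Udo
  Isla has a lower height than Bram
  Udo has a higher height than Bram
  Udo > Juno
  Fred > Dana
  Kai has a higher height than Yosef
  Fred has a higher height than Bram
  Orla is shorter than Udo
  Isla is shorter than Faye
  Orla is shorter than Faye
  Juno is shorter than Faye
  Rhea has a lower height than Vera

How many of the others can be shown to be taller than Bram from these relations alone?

5

From Bram the given relations immediately reach Udo, Fred.
From those, Gia, Kai, Faye — 5 in total.
Nothing else is reachable above Bram; 5 in all.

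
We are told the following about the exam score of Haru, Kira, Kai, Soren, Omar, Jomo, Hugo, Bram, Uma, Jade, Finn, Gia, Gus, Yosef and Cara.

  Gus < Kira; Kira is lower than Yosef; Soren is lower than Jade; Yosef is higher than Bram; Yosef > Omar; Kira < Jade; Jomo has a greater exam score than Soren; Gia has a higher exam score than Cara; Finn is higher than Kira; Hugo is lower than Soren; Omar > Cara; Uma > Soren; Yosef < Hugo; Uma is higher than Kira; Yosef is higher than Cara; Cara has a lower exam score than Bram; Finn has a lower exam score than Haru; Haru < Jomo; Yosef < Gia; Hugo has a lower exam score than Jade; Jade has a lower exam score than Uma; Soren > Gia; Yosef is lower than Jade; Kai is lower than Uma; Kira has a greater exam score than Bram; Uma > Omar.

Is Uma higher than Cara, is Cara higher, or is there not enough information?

Chaining the given relations: Cara < Bram < Kira < Yosef < Hugo < Soren < Uma.
So Uma is higher.

Uma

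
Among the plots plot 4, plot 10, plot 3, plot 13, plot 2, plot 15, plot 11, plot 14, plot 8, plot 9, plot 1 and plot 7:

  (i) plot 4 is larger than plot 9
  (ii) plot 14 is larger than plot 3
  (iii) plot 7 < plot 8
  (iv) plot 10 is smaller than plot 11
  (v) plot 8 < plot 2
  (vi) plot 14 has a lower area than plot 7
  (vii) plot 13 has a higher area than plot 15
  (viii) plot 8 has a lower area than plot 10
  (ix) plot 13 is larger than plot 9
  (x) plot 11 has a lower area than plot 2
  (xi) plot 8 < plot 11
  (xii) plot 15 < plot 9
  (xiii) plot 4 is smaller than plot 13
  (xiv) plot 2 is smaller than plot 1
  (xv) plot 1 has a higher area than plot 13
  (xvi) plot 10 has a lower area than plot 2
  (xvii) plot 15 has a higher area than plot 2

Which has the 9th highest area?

Chaining the given pairs: plot 3 < plot 14 < plot 7 < plot 8 < plot 10 < plot 11 < plot 2 < plot 15 < plot 9 < plot 4 < plot 13 < plot 1.
The 9th largest is plot 8.

plot 8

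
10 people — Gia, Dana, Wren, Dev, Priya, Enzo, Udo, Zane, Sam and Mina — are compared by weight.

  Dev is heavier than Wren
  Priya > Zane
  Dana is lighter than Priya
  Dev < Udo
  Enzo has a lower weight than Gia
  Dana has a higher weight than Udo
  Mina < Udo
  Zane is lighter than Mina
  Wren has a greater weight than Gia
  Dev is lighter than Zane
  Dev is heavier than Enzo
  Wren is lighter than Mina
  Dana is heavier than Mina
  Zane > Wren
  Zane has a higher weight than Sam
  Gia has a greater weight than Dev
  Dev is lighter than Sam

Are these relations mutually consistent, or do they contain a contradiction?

inconsistent

Chaining the given relations yields Gia < Wren < Dev, so Gia < Dev. But one relation states Dev < Gia. These cannot both hold.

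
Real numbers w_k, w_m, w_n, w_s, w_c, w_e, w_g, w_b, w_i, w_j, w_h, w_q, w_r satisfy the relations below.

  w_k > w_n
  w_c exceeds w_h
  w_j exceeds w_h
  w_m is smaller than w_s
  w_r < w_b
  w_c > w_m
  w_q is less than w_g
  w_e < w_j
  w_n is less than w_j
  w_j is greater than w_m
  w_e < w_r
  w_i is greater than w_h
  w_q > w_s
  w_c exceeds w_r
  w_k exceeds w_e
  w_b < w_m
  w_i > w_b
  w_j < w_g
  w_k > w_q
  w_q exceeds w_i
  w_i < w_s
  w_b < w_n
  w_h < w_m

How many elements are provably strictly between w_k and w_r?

Chaining upward from w_r reaches: w_b, w_i, w_m, w_n, w_s, w_j, w_q, w_g, w_c.
Chaining downward from w_k reaches: w_h, w_e, w_b, w_i, w_m, w_n, w_s, w_q.
Strictly between w_r and w_k are those in both lists: w_b, w_i, w_m, w_n, w_s, w_q — 6 elements.

6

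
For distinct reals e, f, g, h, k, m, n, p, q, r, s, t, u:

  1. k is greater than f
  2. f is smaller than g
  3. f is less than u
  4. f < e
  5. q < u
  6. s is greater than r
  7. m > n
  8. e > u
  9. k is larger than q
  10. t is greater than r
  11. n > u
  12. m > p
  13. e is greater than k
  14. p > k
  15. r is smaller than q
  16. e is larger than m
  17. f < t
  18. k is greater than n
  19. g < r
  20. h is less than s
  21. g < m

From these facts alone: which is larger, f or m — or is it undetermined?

m

f < g and g < r give f < r.
With r < q: f < g < r < q.
Then q < u extends the chain to u.
With u < n: f < g < r < q < u < n.
Then n < k extends the chain to k.
Then k < p extends the chain to p.
With p < m: f < g < r < q < u < n < k < p < m.
So m is larger.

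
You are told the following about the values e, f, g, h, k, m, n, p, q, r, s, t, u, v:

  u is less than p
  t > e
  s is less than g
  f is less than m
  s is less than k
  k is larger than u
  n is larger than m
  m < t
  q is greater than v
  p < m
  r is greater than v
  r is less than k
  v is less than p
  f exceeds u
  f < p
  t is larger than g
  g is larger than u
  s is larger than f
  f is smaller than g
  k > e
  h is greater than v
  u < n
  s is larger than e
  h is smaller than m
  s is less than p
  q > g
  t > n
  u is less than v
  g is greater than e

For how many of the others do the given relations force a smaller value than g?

The elements the relations force below g are e, u, f, s — no chain reaches any other.
That is 4.

4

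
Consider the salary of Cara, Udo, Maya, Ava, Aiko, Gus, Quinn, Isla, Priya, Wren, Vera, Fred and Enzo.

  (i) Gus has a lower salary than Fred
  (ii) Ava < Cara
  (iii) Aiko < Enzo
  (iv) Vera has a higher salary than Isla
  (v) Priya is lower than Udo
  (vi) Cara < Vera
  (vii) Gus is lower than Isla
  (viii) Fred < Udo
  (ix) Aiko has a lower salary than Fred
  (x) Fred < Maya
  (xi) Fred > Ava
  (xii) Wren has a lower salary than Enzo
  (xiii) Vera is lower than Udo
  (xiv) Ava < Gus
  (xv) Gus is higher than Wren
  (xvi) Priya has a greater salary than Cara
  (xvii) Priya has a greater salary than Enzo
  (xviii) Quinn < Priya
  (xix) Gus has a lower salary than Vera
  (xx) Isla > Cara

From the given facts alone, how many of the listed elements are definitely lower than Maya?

5

The elements the relations force below Maya are Wren, Ava, Gus, Aiko, Fred — no chain reaches any other.
That is 5.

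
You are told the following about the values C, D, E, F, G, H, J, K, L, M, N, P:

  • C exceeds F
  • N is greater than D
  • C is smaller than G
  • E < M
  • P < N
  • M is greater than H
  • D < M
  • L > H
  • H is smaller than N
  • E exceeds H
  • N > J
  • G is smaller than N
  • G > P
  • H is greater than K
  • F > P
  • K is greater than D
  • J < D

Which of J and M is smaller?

J

J < D and D < K give J < K.
Then K < H extends the chain to H.
Then H < E extends the chain to E.
With E < M: J < D < K < H < E < M.
So J < M; J is the smaller of the two.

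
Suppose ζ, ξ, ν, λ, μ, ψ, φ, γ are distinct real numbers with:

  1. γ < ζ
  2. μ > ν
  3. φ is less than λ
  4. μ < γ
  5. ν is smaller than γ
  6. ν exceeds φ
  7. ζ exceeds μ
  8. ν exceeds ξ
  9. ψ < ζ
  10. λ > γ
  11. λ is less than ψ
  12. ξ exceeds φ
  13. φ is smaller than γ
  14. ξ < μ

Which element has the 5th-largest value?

Chaining the given pairs: φ < ξ < ν < μ < γ < λ < ψ < ζ.
The 5th largest is μ.

μ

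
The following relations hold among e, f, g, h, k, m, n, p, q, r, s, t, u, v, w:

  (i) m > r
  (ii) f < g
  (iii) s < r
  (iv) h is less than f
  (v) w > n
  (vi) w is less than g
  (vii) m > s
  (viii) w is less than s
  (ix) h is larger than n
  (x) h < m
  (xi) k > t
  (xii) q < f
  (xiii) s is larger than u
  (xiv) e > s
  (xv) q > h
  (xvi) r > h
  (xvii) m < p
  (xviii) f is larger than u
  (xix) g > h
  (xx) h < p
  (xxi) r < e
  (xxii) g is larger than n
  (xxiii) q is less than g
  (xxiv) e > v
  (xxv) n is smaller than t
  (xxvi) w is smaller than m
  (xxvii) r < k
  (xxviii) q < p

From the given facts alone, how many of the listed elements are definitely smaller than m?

Directly below m: h, w, s, r.
One step further: n, u (6 so far).
Nothing else is reachable below m; 6 in all.

6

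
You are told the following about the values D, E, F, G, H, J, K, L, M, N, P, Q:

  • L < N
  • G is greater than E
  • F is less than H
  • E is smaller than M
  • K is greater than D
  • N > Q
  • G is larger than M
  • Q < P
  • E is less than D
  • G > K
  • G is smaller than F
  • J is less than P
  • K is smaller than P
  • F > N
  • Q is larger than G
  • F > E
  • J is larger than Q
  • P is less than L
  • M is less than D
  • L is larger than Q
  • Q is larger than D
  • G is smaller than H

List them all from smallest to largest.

Each adjacent pair is fixed by a given relation: E < M; M < D; D < K; K < G; G < Q; Q < J; J < P; P < L; L < N; N < F; F < H. Chaining them end to end gives the full order.

E < M < D < K < G < Q < J < P < L < N < F < H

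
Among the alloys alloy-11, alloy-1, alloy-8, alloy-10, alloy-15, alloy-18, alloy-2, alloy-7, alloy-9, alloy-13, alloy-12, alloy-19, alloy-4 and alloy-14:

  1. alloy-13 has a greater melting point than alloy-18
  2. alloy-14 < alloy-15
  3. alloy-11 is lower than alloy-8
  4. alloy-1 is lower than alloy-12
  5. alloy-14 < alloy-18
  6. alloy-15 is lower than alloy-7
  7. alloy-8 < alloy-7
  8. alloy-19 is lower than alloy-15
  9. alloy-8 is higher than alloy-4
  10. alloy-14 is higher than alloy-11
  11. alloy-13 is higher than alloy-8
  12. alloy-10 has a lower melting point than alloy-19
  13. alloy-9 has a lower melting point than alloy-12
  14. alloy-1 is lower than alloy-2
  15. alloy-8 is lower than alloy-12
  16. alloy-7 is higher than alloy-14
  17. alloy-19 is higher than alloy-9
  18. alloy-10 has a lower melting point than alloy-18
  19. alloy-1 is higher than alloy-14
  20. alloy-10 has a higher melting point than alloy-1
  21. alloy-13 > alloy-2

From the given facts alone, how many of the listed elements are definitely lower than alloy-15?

6

The elements the relations force below alloy-15 are alloy-11, alloy-14, alloy-1, alloy-9, alloy-10, alloy-19 — no chain reaches any other.
That is 6.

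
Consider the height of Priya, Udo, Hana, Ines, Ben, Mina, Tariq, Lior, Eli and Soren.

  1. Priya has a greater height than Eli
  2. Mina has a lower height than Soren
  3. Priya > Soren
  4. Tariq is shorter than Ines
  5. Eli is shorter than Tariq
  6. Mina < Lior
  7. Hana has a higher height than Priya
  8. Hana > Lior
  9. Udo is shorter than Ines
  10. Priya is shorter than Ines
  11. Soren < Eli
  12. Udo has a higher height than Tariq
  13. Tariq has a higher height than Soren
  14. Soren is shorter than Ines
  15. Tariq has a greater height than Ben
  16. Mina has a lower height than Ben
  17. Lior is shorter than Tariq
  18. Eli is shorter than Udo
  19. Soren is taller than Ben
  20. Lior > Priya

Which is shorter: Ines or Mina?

Chaining the given relations: Mina < Ben < Soren < Eli < Priya < Lior < Tariq < Udo < Ines.
So Mina < Ines; Mina is the shorter of the two.

Mina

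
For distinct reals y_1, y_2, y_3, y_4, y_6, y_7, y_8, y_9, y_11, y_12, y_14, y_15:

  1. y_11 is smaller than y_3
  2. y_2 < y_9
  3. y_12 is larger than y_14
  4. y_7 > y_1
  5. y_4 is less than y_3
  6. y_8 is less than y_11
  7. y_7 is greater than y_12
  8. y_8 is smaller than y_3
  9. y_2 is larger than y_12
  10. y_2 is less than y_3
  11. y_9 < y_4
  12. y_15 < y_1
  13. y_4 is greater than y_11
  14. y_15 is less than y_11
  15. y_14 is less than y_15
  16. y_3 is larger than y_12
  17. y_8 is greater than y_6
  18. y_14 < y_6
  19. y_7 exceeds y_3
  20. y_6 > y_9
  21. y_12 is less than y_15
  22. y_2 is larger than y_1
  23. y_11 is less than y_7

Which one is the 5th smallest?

y_2

Chaining the given pairs: y_14 < y_12 < y_15 < y_1 < y_2 < y_9 < y_6 < y_8 < y_11 < y_4 < y_3 < y_7.
Counting 5 from the smallest end gives y_2.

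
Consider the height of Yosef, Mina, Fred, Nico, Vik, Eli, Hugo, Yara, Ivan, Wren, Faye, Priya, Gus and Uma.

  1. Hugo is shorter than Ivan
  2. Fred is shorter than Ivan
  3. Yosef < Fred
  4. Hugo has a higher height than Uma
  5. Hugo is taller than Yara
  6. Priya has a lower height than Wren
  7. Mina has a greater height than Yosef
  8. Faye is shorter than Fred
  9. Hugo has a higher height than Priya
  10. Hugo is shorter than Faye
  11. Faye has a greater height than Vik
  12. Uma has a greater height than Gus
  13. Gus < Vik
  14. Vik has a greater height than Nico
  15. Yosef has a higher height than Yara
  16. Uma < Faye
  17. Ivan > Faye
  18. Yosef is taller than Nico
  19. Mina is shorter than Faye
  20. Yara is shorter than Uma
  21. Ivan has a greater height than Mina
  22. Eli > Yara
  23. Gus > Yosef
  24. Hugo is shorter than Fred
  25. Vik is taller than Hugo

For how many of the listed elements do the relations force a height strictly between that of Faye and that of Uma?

2

Chaining upward from Uma reaches: Hugo, Vik, Fred, Ivan.
Chaining downward from Faye reaches: Nico, Yara, Yosef, Priya, Mina, Gus, Hugo, Vik.
Strictly between Uma and Faye are those in both lists: Hugo, Vik — 2 elements.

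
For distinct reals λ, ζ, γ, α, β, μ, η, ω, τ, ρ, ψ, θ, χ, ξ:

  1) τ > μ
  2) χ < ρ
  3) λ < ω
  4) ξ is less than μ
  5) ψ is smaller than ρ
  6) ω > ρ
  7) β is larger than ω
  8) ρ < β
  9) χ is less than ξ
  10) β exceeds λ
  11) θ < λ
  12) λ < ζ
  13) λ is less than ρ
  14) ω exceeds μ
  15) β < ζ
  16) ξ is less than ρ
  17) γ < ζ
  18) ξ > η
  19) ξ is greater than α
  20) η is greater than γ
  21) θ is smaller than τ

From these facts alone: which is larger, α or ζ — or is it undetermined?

ζ

α < ξ and ξ < ρ give α < ρ.
With ρ < ω: α < ξ < ρ < ω.
Then ω < β extends the chain to β.
With β < ζ: α < ξ < ρ < ω < β < ζ.
So ζ is larger.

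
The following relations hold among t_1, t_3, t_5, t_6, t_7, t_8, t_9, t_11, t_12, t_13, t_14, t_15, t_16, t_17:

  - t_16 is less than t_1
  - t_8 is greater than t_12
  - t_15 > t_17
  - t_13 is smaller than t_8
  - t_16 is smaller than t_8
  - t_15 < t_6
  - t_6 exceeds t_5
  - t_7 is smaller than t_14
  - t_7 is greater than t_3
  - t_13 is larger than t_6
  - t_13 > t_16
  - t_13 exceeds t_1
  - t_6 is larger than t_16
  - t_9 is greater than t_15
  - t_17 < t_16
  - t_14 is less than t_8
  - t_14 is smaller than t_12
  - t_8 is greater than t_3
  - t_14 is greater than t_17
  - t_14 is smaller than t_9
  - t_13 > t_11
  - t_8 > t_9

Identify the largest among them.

Chaining downward from t_8: directly below it, t_3, t_16, t_14, t_9, t_12, t_13; then t_7, t_11, t_17, t_15, t_6, t_1; then t_5.
That covers every other element, and nothing is given above t_8, so t_8 is the largest.

t_8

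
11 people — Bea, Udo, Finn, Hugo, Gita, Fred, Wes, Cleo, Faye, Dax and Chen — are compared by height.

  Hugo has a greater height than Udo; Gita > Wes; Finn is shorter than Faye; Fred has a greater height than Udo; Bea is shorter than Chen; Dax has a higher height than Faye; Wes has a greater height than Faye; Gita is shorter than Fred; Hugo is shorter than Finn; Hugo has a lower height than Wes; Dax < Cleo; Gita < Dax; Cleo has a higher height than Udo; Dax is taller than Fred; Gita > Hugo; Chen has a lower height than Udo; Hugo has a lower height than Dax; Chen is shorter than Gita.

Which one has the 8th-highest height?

Piecing the relations together gives one ordering: Bea < Chen < Udo < Hugo < Finn < Faye < Wes < Gita < Fred < Dax < Cleo.
The 8th largest is Hugo.

Hugo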